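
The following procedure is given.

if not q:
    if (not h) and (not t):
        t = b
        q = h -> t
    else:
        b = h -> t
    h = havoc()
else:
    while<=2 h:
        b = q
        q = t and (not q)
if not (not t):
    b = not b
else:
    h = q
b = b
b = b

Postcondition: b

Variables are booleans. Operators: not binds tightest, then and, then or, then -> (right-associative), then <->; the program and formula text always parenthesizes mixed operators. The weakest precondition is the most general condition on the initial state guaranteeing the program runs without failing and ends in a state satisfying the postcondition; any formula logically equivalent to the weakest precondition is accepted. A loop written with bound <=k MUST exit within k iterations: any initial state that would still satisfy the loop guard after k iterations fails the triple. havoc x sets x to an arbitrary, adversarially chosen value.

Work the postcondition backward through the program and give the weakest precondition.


Working backward. After the program, b must hold.
Before b := b: b
Before b := b: b
Then branch requires not b; else branch requires b.
Before the if: (t -> (not b)) and ((not t) -> b)
Then branch requires (((not h) and (not t)) -> ((b -> (not b)) and ((not b) -> b))) and ((not ((not h) and (not t))) -> ((t -> (not (h -> t))) and ((not t) -> (h -> t)))); else branch requires (h -> ((h -> ((not h) and (t -> (not (t and (not q)))) and ((not t) -> (t and (not q))))) and ((not h) -> ((t -> (not q)) and ((not t) -> q))))) and ((not h) -> ((t -> (not b)) and ((not t) -> b))).
Before the if: ((not q) -> ((((not h) and (not t)) -> ((b -> (not b)) and ((not b) -> b))) and ((not ((not h) and (not t))) -> ((t -> (not (h -> t))) and ((not t) -> (h -> t)))))) and (q -> ((h -> ((h -> ((not h) and (t -> (not (t and (not q)))) and ((not t) -> (t and (not q))))) and ((not h) -> ((t -> (not q)) and ((not t) -> q))))) and ((not h) -> ((t -> (not b)) and ((not t) -> b)))))
Answer: WP = ((not q) -> ((((not h) and (not t)) -> ((b -> (not b)) and ((not b) -> b))) and ((not ((not h) and (not t))) -> ((t -> (not (h -> t))) and ((not t) -> (h -> t)))))) and (q -> ((h -> ((h -> ((not h) and (t -> (not (t and (not q)))) and ((not t) -> (t and (not q))))) and ((not h) -> ((t -> (not q)) and ((not t) -> q))))) and ((not h) -> ((t -> (not b)) and ((not t) -> b)))))


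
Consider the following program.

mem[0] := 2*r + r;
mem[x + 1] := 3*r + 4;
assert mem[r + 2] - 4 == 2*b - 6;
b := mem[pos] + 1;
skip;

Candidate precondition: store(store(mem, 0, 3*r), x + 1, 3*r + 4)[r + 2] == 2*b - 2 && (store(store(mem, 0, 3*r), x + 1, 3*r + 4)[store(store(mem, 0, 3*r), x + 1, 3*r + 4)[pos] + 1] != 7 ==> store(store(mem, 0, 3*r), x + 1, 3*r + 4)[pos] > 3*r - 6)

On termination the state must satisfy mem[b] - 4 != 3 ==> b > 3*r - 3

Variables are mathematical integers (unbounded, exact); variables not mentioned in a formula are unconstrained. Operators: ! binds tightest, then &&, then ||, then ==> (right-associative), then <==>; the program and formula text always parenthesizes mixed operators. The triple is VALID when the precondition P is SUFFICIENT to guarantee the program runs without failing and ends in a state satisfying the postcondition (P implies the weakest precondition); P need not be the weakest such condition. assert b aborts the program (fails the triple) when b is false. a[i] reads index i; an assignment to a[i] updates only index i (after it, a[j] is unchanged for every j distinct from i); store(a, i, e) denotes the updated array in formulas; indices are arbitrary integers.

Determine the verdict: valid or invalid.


Working backward. After the program, the postcondition mem[b] - 4 != 3 ==> b > 3*r - 3 must hold; in canonical form it is mem[b] != 7 ==> b > 3*r - 3.
Before skip: mem[b] != 7 ==> b > 3*r - 3
Before b := mem[pos] + 1: mem[mem[pos] + 1] != 7 ==> mem[pos] > 3*r - 4
Before assert mem[r + 2] - 4 == 2*b - 6: mem[r + 2] == 2*b - 2 && (mem[mem[pos] + 1] != 7 ==> mem[pos] > 3*r - 4)
Before mem[x + 1] := 3*r + 4: store(mem, x + 1, 3*r + 4)[r + 2] == 2*b - 2 && (store(mem, x + 1, 3*r + 4)[store(mem, x + 1, 3*r + 4)[pos] + 1] != 7 ==> store(mem, x + 1, 3*r + 4)[pos] > 3*r - 4)
Before mem[0] := 2*r + r: store(store(mem, 0, 3*r), x + 1, 3*r + 4)[r + 2] == 2*b - 2 && (store(store(mem, 0, 3*r), x + 1, 3*r + 4)[store(store(mem, 0, 3*r), x + 1, 3*r + 4)[pos] + 1] != 7 ==> store(store(mem, 0, 3*r), x + 1, 3*r + 4)[pos] > 3*r - 4)
The weakest precondition is store(store(mem, 0, 3*r), x + 1, 3*r + 4)[r + 2] == 2*b - 2 && (store(store(mem, 0, 3*r), x + 1, 3*r + 4)[store(store(mem, 0, 3*r), x + 1, 3*r + 4)[pos] + 1] != 7 ==> store(store(mem, 0, 3*r), x + 1, 3*r + 4)[pos] > 3*r - 4).
Check whether store(store(mem, 0, 3*r), x + 1, 3*r + 4)[r + 2] == 2*b - 2 && (store(store(mem, 0, 3*r), x + 1, 3*r + 4)[store(store(mem, 0, 3*r), x + 1, 3*r + 4)[pos] + 1] != 7 ==> store(store(mem, 0, 3*r), x + 1, 3*r + 4)[pos] > 3*r - 6) implies it.
Countermodel: at the initial state b = 9, mem = {[0] = 5, [6] = 5, [9] = 17, [13] = 8, elsewhere 5}, pos = 13, r = 4, x = 5, the precondition holds but the weakest precondition fails.
Answer: invalid


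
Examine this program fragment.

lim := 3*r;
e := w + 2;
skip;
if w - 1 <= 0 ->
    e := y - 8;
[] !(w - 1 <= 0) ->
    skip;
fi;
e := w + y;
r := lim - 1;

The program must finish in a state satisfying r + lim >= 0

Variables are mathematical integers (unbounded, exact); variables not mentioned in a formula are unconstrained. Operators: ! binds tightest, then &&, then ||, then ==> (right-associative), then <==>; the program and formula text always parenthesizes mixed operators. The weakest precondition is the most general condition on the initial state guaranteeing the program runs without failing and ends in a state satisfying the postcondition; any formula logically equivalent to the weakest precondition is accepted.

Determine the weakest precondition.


Working backward. After the program, the postcondition r + lim >= 0 must hold; in canonical form it is lim + r >= 0.
Before r := lim - 1: 2*lim >= 1
Before e := w + y: 2*lim >= 1
Then branch requires 2*lim >= 1; else branch requires 2*lim >= 1.
Before the if: (w <= 1 ==> 2*lim >= 1) && ((!(w <= 1)) ==> 2*lim >= 1)
Before skip: (w <= 1 ==> 2*lim >= 1) && ((!(w <= 1)) ==> 2*lim >= 1)
Before e := w + 2: (w <= 1 ==> 2*lim >= 1) && ((!(w <= 1)) ==> 2*lim >= 1)
Before lim := 3*r: (w <= 1 ==> 6*r >= 1) && ((!(w <= 1)) ==> 6*r >= 1)
Answer: WP = (w <= 1 ==> 6*r >= 1) && ((!(w <= 1)) ==> 6*r >= 1)


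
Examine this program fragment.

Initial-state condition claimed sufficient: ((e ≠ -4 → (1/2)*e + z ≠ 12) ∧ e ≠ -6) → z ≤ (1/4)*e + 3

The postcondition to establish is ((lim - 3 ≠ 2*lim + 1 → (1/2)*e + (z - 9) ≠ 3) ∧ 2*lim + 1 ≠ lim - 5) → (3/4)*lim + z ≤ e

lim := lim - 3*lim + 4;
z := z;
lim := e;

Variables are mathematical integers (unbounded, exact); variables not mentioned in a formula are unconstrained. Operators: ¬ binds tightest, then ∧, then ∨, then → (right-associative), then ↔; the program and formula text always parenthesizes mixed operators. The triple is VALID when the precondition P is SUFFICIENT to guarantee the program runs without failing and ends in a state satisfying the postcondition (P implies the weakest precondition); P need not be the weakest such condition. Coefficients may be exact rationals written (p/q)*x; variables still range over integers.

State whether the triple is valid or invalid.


Working backward. After the program, the postcondition ((lim - 3 ≠ 2*lim + 1 → (1/2)*e + (z - 9) ≠ 3) ∧ 2*lim + 1 ≠ lim - 5) → (3/4)*lim + z ≤ e must hold; in canonical form it is ((lim ≠ -4 → (1/2)*e + z ≠ 12) ∧ lim ≠ -6) → (3/4)*lim + z ≤ e.
Before lim := e: ((e ≠ -4 → (1/2)*e + z ≠ 12) ∧ e ≠ -6) → z ≤ (1/4)*e
Before z := z: ((e ≠ -4 → (1/2)*e + z ≠ 12) ∧ e ≠ -6) → z ≤ (1/4)*e
Before lim := lim - 3*lim + 4: ((e ≠ -4 → (1/2)*e + z ≠ 12) ∧ e ≠ -6) → z ≤ (1/4)*e
The weakest precondition is ((e ≠ -4 → (1/2)*e + z ≠ 12) ∧ e ≠ -6) → z ≤ (1/4)*e.
Check whether ((e ≠ -4 → (1/2)*e + z ≠ 12) ∧ e ≠ -6) → z ≤ (1/4)*e + 3 implies it.
Countermodel: at the initial state e = 18, z = 5, the precondition holds but the weakest precondition fails.
Answer: invalid


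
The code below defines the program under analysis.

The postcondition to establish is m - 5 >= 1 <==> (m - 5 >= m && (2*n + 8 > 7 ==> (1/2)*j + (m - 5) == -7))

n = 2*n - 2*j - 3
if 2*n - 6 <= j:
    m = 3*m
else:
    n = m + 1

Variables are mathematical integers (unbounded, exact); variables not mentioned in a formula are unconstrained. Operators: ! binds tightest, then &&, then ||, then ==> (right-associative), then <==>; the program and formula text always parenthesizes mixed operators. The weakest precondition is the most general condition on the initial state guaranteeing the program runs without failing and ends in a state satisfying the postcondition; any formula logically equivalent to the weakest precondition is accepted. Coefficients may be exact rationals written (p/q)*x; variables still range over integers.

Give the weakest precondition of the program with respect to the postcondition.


Working backward. After the program, the postcondition m - 5 >= 1 <==> (m - 5 >= m && (2*n + 8 > 7 ==> (1/2)*j + (m - 5) == -7)) must hold; in canonical form it is !(m >= 6).
Then branch requires !(3*m >= 6); else branch requires !(m >= 6).
Before the if: (2*n <= j + 6 ==> (!(3*m >= 6))) && ((!(2*n <= j + 6)) ==> (!(m >= 6)))
Before n := 2*n - 2*j - 3: (4*n <= 5*j + 12 ==> (!(3*m >= 6))) && ((!(4*n <= 5*j + 12)) ==> (!(m >= 6)))
Answer: WP = (4*n <= 5*j + 12 ==> (!(3*m >= 6))) && ((!(4*n <= 5*j + 12)) ==> (!(m >= 6)))


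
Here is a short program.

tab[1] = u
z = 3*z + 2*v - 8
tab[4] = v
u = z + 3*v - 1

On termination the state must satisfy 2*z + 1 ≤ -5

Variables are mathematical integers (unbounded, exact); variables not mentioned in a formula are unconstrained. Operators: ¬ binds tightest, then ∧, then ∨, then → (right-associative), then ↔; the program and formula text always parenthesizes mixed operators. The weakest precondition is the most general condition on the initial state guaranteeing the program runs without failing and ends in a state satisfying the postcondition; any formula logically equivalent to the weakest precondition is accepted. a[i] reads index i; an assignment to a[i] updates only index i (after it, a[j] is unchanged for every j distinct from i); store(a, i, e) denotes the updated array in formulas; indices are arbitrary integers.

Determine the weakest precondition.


Working backward. After the program, the postcondition 2*z + 1 ≤ -5 must hold; in canonical form it is 2*z ≤ -6.
Before u := z + 3*v - 1: 2*z ≤ -6
Before tab[4] := v: 2*z ≤ -6
Before z := 3*z + 2*v - 8: 4*v + 6*z ≤ 10
Before tab[1] := u: 4*v + 6*z ≤ 10
Answer: WP = 4*v + 6*z ≤ 10


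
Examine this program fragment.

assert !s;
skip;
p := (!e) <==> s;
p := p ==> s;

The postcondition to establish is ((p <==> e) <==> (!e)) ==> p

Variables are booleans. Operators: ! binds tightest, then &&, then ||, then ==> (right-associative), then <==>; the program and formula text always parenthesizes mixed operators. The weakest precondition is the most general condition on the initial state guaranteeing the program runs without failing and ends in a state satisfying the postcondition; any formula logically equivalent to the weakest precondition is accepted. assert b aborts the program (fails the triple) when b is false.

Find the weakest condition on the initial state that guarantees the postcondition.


Working backward. After the program, ((p <==> e) <==> (!e)) ==> p must hold.
Before p := p ==> s: (((p ==> s) <==> e) <==> (!e)) ==> (p ==> s)
Before p := (!e) <==> s: (((((!e) <==> s) ==> s) <==> e) <==> (!e)) ==> (((!e) <==> s) ==> s)
Before skip: (((((!e) <==> s) ==> s) <==> e) <==> (!e)) ==> (((!e) <==> s) ==> s)
Before assert !s: (!s) && ((((((!e) <==> s) ==> s) <==> e) <==> (!e)) ==> (((!e) <==> s) ==> s))
Answer: WP = (!s) && ((((((!e) <==> s) ==> s) <==> e) <==> (!e)) ==> (((!e) <==> s) ==> s))


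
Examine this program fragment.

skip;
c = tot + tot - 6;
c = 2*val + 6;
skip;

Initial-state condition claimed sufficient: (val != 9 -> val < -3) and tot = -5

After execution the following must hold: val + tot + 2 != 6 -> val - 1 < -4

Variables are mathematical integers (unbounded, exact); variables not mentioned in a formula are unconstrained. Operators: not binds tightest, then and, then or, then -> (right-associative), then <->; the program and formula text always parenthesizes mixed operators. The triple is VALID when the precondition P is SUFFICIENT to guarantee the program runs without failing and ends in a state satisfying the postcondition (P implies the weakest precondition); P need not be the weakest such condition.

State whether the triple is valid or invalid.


Working backward. After the program, the postcondition val + tot + 2 != 6 -> val - 1 < -4 must hold; in canonical form it is tot + val != 4 -> val < -3.
Before skip: tot + val != 4 -> val < -3
Before c := 2*val + 6: tot + val != 4 -> val < -3
Before c := tot + tot - 6: tot + val != 4 -> val < -3
Before skip: tot + val != 4 -> val < -3
The weakest precondition is tot + val != 4 -> val < -3.
Check whether (val != 9 -> val < -3) and tot = -5 implies it.
Every state satisfying the precondition satisfies the weakest precondition: the implication holds.
Answer: valid


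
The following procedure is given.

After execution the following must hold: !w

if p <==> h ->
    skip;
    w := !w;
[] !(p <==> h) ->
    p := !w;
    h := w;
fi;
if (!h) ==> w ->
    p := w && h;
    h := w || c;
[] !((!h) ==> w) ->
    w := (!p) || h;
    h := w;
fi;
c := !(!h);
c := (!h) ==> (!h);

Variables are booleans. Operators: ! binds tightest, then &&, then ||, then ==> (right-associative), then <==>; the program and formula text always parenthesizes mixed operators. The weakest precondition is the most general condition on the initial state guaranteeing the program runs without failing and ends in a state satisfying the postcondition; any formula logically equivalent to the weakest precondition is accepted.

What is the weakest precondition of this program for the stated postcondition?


Working backward. After the program, !w must hold.
Before c := (!h) ==> (!h): !w
Before c := !(!h): !w
Then branch requires !w; else branch requires !((!p) || h).
Before the if: (((!h) ==> w) ==> (!w)) && ((!((!h) ==> w)) ==> (!((!p) || h)))
Then branch requires (((!h) ==> (!w)) ==> w) && ((!((!h) ==> (!w))) ==> (!((!p) || h))); else branch requires (((!w) ==> w) ==> (!w)) && ((!((!w) ==> w)) ==> (!w)).
Before the if: ((p <==> h) ==> ((((!h) ==> (!w)) ==> w) && ((!((!h) ==> (!w))) ==> (!((!p) || h))))) && ((!(p <==> h)) ==> ((((!w) ==> w) ==> (!w)) && ((!((!w) ==> w)) ==> (!w))))
Answer: WP = ((p <==> h) ==> ((((!h) ==> (!w)) ==> w) && ((!((!h) ==> (!w))) ==> (!((!p) || h))))) && ((!(p <==> h)) ==> ((((!w) ==> w) ==> (!w)) && ((!((!w) ==> w)) ==> (!w))))


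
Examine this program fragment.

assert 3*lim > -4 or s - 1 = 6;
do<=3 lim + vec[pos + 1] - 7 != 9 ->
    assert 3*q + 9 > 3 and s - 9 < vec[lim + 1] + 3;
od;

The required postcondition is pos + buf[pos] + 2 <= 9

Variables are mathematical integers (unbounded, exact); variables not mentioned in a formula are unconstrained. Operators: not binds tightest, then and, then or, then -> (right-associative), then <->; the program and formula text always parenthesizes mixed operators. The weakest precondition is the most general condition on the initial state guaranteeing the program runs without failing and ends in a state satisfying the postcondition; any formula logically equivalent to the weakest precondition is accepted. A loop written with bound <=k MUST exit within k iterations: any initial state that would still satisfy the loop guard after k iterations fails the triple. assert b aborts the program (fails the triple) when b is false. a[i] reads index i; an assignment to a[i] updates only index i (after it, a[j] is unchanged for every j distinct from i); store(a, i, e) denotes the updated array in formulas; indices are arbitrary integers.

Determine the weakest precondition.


Working backward. After the program, the postcondition pos + buf[pos] + 2 <= 9 must hold; in canonical form it is buf[pos] + pos <= 7.
Before the loop (bound <=3), unroll the exhaustion recursion (WP_0 = exit-now case; WP_j = one more guarded iteration, up to j = 3):
  WP_0: (not (vec[pos + 1] + lim != 16)) and buf[pos] + pos <= 7
  WP_1: (vec[pos + 1] + lim != 16 -> (3*q > -6 and s < vec[lim + 1] + 12 and (not (vec[pos + 1] + lim != 16)) and buf[pos] + pos <= 7)) and ((not (vec[pos + 1] + lim != 16)) -> buf[pos] + pos <= 7)
  WP_2: (vec[pos + 1] + lim != 16 -> (3*q > -6 and s < vec[lim + 1] + 12 and (vec[pos + 1] + lim != 16 -> (3*q > -6 and s < vec[lim + 1] + 12 and (not (vec[pos + 1] + lim != 16)) and buf[pos] + pos <= 7)) and ((not (vec[pos + 1] + lim != 16)) -> buf[pos] + pos <= 7))) and ((not (vec[pos + 1] + lim != 16)) -> buf[pos] + pos <= 7)
  WP_3: (vec[pos + 1] + lim != 16 -> (3*q > -6 and s < vec[lim + 1] + 12 and (vec[pos + 1] + lim != 16 -> (3*q > -6 and s < vec[lim + 1] + 12 and (vec[pos + 1] + lim != 16 -> (3*q > -6 and s < vec[lim + 1] + 12 and (not (vec[pos + 1] + lim != 16)) and buf[pos] + pos <= 7)) and ((not (vec[pos + 1] + lim != 16)) -> buf[pos] + pos <= 7))) and ((not (vec[pos + 1] + lim != 16)) -> buf[pos] + pos <= 7))) and ((not (vec[pos + 1] + lim != 16)) -> buf[pos] + pos <= 7)
So before the loop: (vec[pos + 1] + lim != 16 -> (3*q > -6 and s < vec[lim + 1] + 12 and (vec[pos + 1] + lim != 16 -> (3*q > -6 and s < vec[lim + 1] + 12 and (vec[pos + 1] + lim != 16 -> (3*q > -6 and s < vec[lim + 1] + 12 and (not (vec[pos + 1] + lim != 16)) and buf[pos] + pos <= 7)) and ((not (vec[pos + 1] + lim != 16)) -> buf[pos] + pos <= 7))) and ((not (vec[pos + 1] + lim != 16)) -> buf[pos] + pos <= 7))) and ((not (vec[pos + 1] + lim != 16)) -> buf[pos] + pos <= 7)
Before assert 3*lim > -4 or s - 1 = 6: (3*lim > -4 or s = 7) and (vec[pos + 1] + lim != 16 -> (3*q > -6 and s < vec[lim + 1] + 12 and (vec[pos + 1] + lim != 16 -> (3*q > -6 and s < vec[lim + 1] + 12 and (vec[pos + 1] + lim != 16 -> (3*q > -6 and s < vec[lim + 1] + 12 and (not (vec[pos + 1] + lim != 16)) and buf[pos] + pos <= 7)) and ((not (vec[pos + 1] + lim != 16)) -> buf[pos] + pos <= 7))) and ((not (vec[pos + 1] + lim != 16)) -> buf[pos] + pos <= 7))) and ((not (vec[pos + 1] + lim != 16)) -> buf[pos] + pos <= 7)
Answer: WP = (3*lim > -4 or s = 7) and (vec[pos + 1] + lim != 16 -> (3*q > -6 and s < vec[lim + 1] + 12 and (vec[pos + 1] + lim != 16 -> (3*q > -6 and s < vec[lim + 1] + 12 and (vec[pos + 1] + lim != 16 -> (3*q > -6 and s < vec[lim + 1] + 12 and (not (vec[pos + 1] + lim != 16)) and buf[pos] + pos <= 7)) and ((not (vec[pos + 1] + lim != 16)) -> buf[pos] + pos <= 7))) and ((not (vec[pos + 1] + lim != 16)) -> buf[pos] + pos <= 7))) and ((not (vec[pos + 1] + lim != 16)) -> buf[pos] + pos <= 7)


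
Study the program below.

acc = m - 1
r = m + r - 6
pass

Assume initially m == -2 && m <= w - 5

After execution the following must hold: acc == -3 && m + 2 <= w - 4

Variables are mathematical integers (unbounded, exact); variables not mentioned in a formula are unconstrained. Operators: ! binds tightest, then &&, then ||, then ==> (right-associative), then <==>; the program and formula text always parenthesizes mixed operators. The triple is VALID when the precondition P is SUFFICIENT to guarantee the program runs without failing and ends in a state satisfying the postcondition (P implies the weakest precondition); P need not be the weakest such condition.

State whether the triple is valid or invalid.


Working backward. After the program, the postcondition acc == -3 && m + 2 <= w - 4 must hold; in canonical form it is acc == -3 && m <= w - 6.
Before skip: acc == -3 && m <= w - 6
Before r := m + r - 6: acc == -3 && m <= w - 6
Before acc := m - 1: m == -2 && m <= w - 6
The weakest precondition is m == -2 && m <= w - 6.
Check whether m == -2 && m <= w - 5 implies it.
Countermodel: at the initial state m = -2, w = 3, the precondition holds but the weakest precondition fails.
Answer: invalid


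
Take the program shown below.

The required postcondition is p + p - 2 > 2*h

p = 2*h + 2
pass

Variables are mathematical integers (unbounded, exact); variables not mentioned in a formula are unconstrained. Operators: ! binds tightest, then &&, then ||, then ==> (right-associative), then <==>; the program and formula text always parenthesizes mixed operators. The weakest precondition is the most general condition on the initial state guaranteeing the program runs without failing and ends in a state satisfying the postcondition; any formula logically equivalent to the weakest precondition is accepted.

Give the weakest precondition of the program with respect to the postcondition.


Working backward. After the program, the postcondition p + p - 2 > 2*h must hold; in canonical form it is 2*p > 2*h + 2.
Before skip: 2*p > 2*h + 2
Before p := 2*h + 2: 2*h > -2
Answer: WP = 2*h > -2


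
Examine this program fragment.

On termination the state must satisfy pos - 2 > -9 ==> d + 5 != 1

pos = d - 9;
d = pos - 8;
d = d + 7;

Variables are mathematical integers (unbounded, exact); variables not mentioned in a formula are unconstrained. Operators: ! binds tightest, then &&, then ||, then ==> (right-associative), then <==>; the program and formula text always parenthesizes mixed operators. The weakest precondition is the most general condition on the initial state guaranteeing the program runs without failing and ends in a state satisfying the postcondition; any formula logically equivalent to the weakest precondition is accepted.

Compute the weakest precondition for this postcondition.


Working backward. After the program, the postcondition pos - 2 > -9 ==> d + 5 != 1 must hold; in canonical form it is pos > -7 ==> d != -4.
Before d := d + 7: pos > -7 ==> d != -11
Before d := pos - 8: pos > -7 ==> pos != -3
Before pos := d - 9: d > 2 ==> d != 6
Answer: WP = d > 2 ==> d != 6


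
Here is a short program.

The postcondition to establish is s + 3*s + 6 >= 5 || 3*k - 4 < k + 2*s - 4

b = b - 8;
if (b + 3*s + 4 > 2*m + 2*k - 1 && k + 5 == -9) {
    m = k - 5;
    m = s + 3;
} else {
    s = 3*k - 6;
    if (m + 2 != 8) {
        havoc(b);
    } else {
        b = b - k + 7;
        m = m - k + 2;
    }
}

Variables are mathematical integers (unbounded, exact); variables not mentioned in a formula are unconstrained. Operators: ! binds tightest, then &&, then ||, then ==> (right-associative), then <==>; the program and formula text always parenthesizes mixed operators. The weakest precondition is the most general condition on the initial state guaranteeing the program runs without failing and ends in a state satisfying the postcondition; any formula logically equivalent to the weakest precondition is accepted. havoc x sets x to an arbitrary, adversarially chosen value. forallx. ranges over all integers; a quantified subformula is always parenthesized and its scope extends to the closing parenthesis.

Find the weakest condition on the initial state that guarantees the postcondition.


Working backward. After the program, the postcondition s + 3*s + 6 >= 5 || 3*k - 4 < k + 2*s - 4 must hold; in canonical form it is 4*s >= -1 || 2*k < 2*s.
Then branch requires 4*s >= -1 || 2*k < 2*s; else branch requires (m != 6 ==> (12*k >= 23 || 4*k > 12)) && ((!(m != 6)) ==> (12*k >= 23 || 4*k > 12)).
Before the if: ((b + 3*s > 2*k + 2*m - 5 && k == -14) ==> (4*s >= -1 || 2*k < 2*s)) && ((!(b + 3*s > 2*k + 2*m - 5 && k == -14)) ==> ((m != 6 ==> (12*k >= 23 || 4*k > 12)) && ((!(m != 6)) ==> (12*k >= 23 || 4*k > 12))))
Before b := b - 8: ((b + 3*s > 2*k + 2*m + 3 && k == -14) ==> (4*s >= -1 || 2*k < 2*s)) && ((!(b + 3*s > 2*k + 2*m + 3 && k == -14)) ==> ((m != 6 ==> (12*k >= 23 || 4*k > 12)) && ((!(m != 6)) ==> (12*k >= 23 || 4*k > 12))))
Answer: WP = ((b + 3*s > 2*k + 2*m + 3 && k == -14) ==> (4*s >= -1 || 2*k < 2*s)) && ((!(b + 3*s > 2*k + 2*m + 3 && k == -14)) ==> ((m != 6 ==> (12*k >= 23 || 4*k > 12)) && ((!(m != 6)) ==> (12*k >= 23 || 4*k > 12))))


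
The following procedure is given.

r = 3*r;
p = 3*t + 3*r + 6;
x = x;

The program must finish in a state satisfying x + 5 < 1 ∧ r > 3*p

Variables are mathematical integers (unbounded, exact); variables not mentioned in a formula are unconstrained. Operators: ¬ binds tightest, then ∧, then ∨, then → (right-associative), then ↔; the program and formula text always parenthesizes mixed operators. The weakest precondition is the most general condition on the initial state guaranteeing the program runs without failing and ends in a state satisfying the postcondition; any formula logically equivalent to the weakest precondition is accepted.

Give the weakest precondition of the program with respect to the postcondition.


Working backward. After the program, the postcondition x + 5 < 1 ∧ r > 3*p must hold; in canonical form it is x < -4 ∧ r > 3*p.
Before x := x: x < -4 ∧ r > 3*p
Before p := 3*t + 3*r + 6: x < -4 ∧ 8*r + 9*t < -18
Before r := 3*r: x < -4 ∧ 24*r + 9*t < -18
Answer: WP = x < -4 ∧ 24*r + 9*t < -18


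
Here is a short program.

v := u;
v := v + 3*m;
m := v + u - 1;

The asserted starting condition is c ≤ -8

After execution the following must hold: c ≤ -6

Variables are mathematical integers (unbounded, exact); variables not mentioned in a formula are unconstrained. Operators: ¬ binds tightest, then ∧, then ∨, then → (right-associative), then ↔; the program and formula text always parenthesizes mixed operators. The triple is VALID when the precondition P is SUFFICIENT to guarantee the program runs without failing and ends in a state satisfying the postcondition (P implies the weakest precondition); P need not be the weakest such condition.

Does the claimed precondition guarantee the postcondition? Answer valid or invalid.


Working backward. After the program, c ≤ -6 must hold.
Before m := v + u - 1: c ≤ -6
Before v := v + 3*m: c ≤ -6
Before v := u: c ≤ -6
The weakest precondition is c ≤ -6.
Check whether c ≤ -8 implies it.
Every state satisfying the precondition satisfies the weakest precondition: the implication holds.
Answer: valid


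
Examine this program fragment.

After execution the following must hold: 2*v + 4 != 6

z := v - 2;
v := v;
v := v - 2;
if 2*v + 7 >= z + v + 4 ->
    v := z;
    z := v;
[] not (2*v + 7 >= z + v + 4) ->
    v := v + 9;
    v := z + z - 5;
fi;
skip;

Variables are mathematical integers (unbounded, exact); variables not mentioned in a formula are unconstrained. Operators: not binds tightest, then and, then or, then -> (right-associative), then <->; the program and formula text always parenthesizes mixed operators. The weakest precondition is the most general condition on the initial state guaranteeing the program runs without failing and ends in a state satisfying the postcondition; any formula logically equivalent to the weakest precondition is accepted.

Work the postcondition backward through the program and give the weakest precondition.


Working backward. After the program, the postcondition 2*v + 4 != 6 must hold; in canonical form it is 2*v != 2.
Before skip: 2*v != 2
Then branch requires 2*z != 2; else branch requires 4*z != 12.
Before the if: (v >= z - 3 -> 2*z != 2) and ((not (v >= z - 3)) -> 4*z != 12)
Before v := v - 2: (v >= z - 1 -> 2*z != 2) and ((not (v >= z - 1)) -> 4*z != 12)
Before v := v: (v >= z - 1 -> 2*z != 2) and ((not (v >= z - 1)) -> 4*z != 12)
Before z := v - 2: 2*v != 6
Answer: WP = 2*v != 6


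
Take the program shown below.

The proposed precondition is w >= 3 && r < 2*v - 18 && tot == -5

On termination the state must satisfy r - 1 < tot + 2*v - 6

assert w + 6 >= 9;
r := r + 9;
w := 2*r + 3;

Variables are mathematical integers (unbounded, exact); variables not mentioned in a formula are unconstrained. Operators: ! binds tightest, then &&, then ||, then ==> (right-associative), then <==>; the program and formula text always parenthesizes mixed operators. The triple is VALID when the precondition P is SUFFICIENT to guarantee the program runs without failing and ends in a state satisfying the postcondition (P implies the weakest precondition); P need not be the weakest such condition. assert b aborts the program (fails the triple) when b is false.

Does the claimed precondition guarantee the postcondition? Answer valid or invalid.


Working backward. After the program, the postcondition r - 1 < tot + 2*v - 6 must hold; in canonical form it is r < tot + 2*v - 5.
Before w := 2*r + 3: r < tot + 2*v - 5
Before r := r + 9: r < tot + 2*v - 14
Before assert w + 6 >= 9: w >= 3 && r < tot + 2*v - 14
The weakest precondition is w >= 3 && r < tot + 2*v - 14.
Check whether w >= 3 && r < 2*v - 18 && tot == -5 implies it.
Countermodel: at the initial state r = 1, tot = -5, v = 10, w = 3, the precondition holds but the weakest precondition fails.
Answer: invalid


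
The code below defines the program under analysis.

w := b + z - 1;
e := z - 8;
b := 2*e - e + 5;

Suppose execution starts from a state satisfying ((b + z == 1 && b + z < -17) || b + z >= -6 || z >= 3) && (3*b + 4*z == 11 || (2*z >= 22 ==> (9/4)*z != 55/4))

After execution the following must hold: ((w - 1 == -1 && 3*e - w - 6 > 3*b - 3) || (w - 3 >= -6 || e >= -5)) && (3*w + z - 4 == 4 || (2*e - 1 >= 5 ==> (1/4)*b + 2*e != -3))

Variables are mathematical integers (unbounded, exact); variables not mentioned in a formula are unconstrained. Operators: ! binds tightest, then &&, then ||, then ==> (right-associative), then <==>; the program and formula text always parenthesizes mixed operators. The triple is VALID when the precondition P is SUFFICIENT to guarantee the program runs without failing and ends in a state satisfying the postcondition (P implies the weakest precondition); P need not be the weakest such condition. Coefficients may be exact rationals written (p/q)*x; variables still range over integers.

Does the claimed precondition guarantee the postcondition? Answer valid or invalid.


Working backward. After the program, the postcondition ((w - 1 == -1 && 3*e - w - 6 > 3*b - 3) || (w - 3 >= -6 || e >= -5)) && (3*w + z - 4 == 4 || (2*e - 1 >= 5 ==> (1/4)*b + 2*e != -3)) must hold; in canonical form it is ((w == 0 && 3*e > 3*b + w + 3) || w >= -3 || e >= -5) && (3*w + z == 8 || (2*e >= 6 ==> (1/4)*b + 2*e != -3)).
Before b := 2*e - e + 5: ((w == 0 && w < -18) || w >= -3 || e >= -5) && (3*w + z == 8 || (2*e >= 6 ==> (9/4)*e != -17/4))
Before e := z - 8: ((w == 0 && w < -18) || w >= -3 || z >= 3) && (3*w + z == 8 || (2*z >= 22 ==> (9/4)*z != 55/4))
Before w := b + z - 1: ((b + z == 1 && b + z < -17) || b + z >= -2 || z >= 3) && (3*b + 4*z == 11 || (2*z >= 22 ==> (9/4)*z != 55/4))
The weakest precondition is ((b + z == 1 && b + z < -17) || b + z >= -2 || z >= 3) && (3*b + 4*z == 11 || (2*z >= 22 ==> (9/4)*z != 55/4)).
Check whether ((b + z == 1 && b + z < -17) || b + z >= -6 || z >= 3) && (3*b + 4*z == 11 || (2*z >= 22 ==> (9/4)*z != 55/4)) implies it.
Countermodel: at the initial state b = -8, z = 2, the precondition holds but the weakest precondition fails.
Answer: invalid


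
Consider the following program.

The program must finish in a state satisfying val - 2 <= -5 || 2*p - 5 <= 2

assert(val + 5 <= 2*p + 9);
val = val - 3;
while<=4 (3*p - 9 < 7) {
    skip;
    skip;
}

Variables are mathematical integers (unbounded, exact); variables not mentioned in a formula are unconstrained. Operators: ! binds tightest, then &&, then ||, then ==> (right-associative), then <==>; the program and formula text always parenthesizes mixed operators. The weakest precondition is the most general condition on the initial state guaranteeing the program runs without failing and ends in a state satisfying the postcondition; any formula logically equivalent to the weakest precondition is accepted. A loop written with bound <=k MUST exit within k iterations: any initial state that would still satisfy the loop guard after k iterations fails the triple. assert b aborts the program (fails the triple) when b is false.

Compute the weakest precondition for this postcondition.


Working backward. After the program, the postcondition val - 2 <= -5 || 2*p - 5 <= 2 must hold; in canonical form it is val <= -3 || 2*p <= 7.
Before the loop (bound <=4), unroll the exhaustion recursion (WP_0 = exit-now case; WP_j = one more guarded iteration, up to j = 4):
  WP_0: (!(3*p < 16)) && (val <= -3 || 2*p <= 7)
  WP_1: (3*p < 16 ==> ((!(3*p < 16)) && (val <= -3 || 2*p <= 7))) && ((!(3*p < 16)) ==> (val <= -3 || 2*p <= 7))
  WP_2: (3*p < 16 ==> ((3*p < 16 ==> ((!(3*p < 16)) && (val <= -3 || 2*p <= 7))) && ((!(3*p < 16)) ==> (val <= -3 || 2*p <= 7)))) && ((!(3*p < 16)) ==> (val <= -3 || 2*p <= 7))
  WP_3: (3*p < 16 ==> ((3*p < 16 ==> ((3*p < 16 ==> ((!(3*p < 16)) && (val <= -3 || 2*p <= 7))) && ((!(3*p < 16)) ==> (val <= -3 || 2*p <= 7)))) && ((!(3*p < 16)) ==> (val <= -3 || 2*p <= 7)))) && ((!(3*p < 16)) ==> (val <= -3 || 2*p <= 7))
  WP_4: (3*p < 16 ==> ((3*p < 16 ==> ((3*p < 16 ==> ((3*p < 16 ==> ((!(3*p < 16)) && (val <= -3 || 2*p <= 7))) && ((!(3*p < 16)) ==> (val <= -3 || 2*p <= 7)))) && ((!(3*p < 16)) ==> (val <= -3 || 2*p <= 7)))) && ((!(3*p < 16)) ==> (val <= -3 || 2*p <= 7)))) && ((!(3*p < 16)) ==> (val <= -3 || 2*p <= 7))
So before the loop: (3*p < 16 ==> ((3*p < 16 ==> ((3*p < 16 ==> ((3*p < 16 ==> ((!(3*p < 16)) && (val <= -3 || 2*p <= 7))) && ((!(3*p < 16)) ==> (val <= -3 || 2*p <= 7)))) && ((!(3*p < 16)) ==> (val <= -3 || 2*p <= 7)))) && ((!(3*p < 16)) ==> (val <= -3 || 2*p <= 7)))) && ((!(3*p < 16)) ==> (val <= -3 || 2*p <= 7))
Before val := val - 3: (3*p < 16 ==> ((3*p < 16 ==> ((3*p < 16 ==> ((3*p < 16 ==> ((!(3*p < 16)) && (val <= 0 || 2*p <= 7))) && ((!(3*p < 16)) ==> (val <= 0 || 2*p <= 7)))) && ((!(3*p < 16)) ==> (val <= 0 || 2*p <= 7)))) && ((!(3*p < 16)) ==> (val <= 0 || 2*p <= 7)))) && ((!(3*p < 16)) ==> (val <= 0 || 2*p <= 7))
Before assert val + 5 <= 2*p + 9: val <= 2*p + 4 && (3*p < 16 ==> ((3*p < 16 ==> ((3*p < 16 ==> ((3*p < 16 ==> ((!(3*p < 16)) && (val <= 0 || 2*p <= 7))) && ((!(3*p < 16)) ==> (val <= 0 || 2*p <= 7)))) && ((!(3*p < 16)) ==> (val <= 0 || 2*p <= 7)))) && ((!(3*p < 16)) ==> (val <= 0 || 2*p <= 7)))) && ((!(3*p < 16)) ==> (val <= 0 || 2*p <= 7))
Answer: WP = val <= 2*p + 4 && (3*p < 16 ==> ((3*p < 16 ==> ((3*p < 16 ==> ((3*p < 16 ==> ((!(3*p < 16)) && (val <= 0 || 2*p <= 7))) && ((!(3*p < 16)) ==> (val <= 0 || 2*p <= 7)))) && ((!(3*p < 16)) ==> (val <= 0 || 2*p <= 7)))) && ((!(3*p < 16)) ==> (val <= 0 || 2*p <= 7)))) && ((!(3*p < 16)) ==> (val <= 0 || 2*p <= 7))


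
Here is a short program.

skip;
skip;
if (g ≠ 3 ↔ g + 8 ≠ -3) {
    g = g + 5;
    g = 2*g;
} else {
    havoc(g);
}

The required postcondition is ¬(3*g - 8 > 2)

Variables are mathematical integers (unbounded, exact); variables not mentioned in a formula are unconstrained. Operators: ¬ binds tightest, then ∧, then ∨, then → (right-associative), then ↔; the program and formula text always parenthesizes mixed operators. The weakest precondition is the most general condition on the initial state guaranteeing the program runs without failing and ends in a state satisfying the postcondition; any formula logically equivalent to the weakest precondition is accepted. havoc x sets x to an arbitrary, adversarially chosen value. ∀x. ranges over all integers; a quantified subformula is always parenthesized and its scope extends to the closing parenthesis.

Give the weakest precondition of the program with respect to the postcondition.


Working backward. After the program, the postcondition ¬(3*g - 8 > 2) must hold; in canonical form it is ¬(3*g > 10).
Then branch requires ¬(6*g > -20); else branch requires ∀g_1. (¬(3*g_1 > 10)).
Before the if: ((g ≠ 3 ↔ g ≠ -11) → (¬(6*g > -20))) ∧ ((¬(g ≠ 3 ↔ g ≠ -11)) → (∀g_1. (¬(3*g_1 > 10))))
Before skip: ((g ≠ 3 ↔ g ≠ -11) → (¬(6*g > -20))) ∧ ((¬(g ≠ 3 ↔ g ≠ -11)) → (∀g_1. (¬(3*g_1 > 10))))
Before skip: ((g ≠ 3 ↔ g ≠ -11) → (¬(6*g > -20))) ∧ ((¬(g ≠ 3 ↔ g ≠ -11)) → (∀g_1. (¬(3*g_1 > 10))))
Answer: WP = ((g ≠ 3 ↔ g ≠ -11) → (¬(6*g > -20))) ∧ ((¬(g ≠ 3 ↔ g ≠ -11)) → (∀g_1. (¬(3*g_1 > 10))))


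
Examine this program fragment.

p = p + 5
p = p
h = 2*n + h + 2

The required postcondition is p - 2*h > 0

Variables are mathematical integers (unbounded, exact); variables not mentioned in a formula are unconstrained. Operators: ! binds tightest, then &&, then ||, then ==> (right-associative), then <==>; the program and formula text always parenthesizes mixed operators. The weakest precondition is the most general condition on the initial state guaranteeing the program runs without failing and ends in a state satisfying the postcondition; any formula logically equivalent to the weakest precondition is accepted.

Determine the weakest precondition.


Working backward. After the program, the postcondition p - 2*h > 0 must hold; in canonical form it is p > 2*h.
Before h := 2*n + h + 2: p > 2*h + 4*n + 4
Before p := p: p > 2*h + 4*n + 4
Before p := p + 5: p > 2*h + 4*n - 1
Answer: WP = p > 2*h + 4*n - 1


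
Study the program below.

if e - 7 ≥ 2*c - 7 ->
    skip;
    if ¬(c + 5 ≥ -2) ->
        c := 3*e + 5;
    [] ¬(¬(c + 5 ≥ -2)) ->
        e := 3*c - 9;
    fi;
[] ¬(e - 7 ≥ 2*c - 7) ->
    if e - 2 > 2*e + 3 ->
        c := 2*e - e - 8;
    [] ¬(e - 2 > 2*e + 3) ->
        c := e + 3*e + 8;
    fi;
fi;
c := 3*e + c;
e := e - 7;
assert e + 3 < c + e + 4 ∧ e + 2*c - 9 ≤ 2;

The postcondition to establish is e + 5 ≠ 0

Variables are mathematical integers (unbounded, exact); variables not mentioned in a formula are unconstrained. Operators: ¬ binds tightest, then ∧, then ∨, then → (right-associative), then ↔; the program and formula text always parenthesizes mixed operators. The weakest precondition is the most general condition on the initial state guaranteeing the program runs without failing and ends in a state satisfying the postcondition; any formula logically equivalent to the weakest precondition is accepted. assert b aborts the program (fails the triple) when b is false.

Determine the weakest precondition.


Working backward. After the program, the postcondition e + 5 ≠ 0 must hold; in canonical form it is e ≠ -5.
Before assert e + 3 < c + e + 4 ∧ e + 2*c - 9 ≤ 2: c > -1 ∧ 2*c + e ≤ 11 ∧ e ≠ -5
Before e := e - 7: c > -1 ∧ 2*c + e ≤ 18 ∧ e ≠ 2
Before c := 3*e + c: c + 3*e > -1 ∧ 2*c + 7*e ≤ 18 ∧ e ≠ 2
Then branch requires ((¬(c ≥ -7)) → (6*e > -6 ∧ 13*e ≤ 8 ∧ e ≠ 2)) ∧ (c ≥ -7 → (10*c > 26 ∧ 23*c ≤ 81 ∧ 3*c ≠ 11)); else branch requires (e < -5 → (4*e > 7 ∧ 9*e ≤ 34 ∧ e ≠ 2)) ∧ ((¬(e < -5)) → (7*e > -9 ∧ 15*e ≤ 2 ∧ e ≠ 2)).
Before the if: (e ≥ 2*c → (((¬(c ≥ -7)) → (6*e > -6 ∧ 13*e ≤ 8 ∧ e ≠ 2)) ∧ (c ≥ -7 → (10*c > 26 ∧ 23*c ≤ 81 ∧ 3*c ≠ 11)))) ∧ ((¬(e ≥ 2*c)) → ((e < -5 → (4*e > 7 ∧ 9*e ≤ 34 ∧ e ≠ 2)) ∧ ((¬(e < -5)) → (7*e > -9 ∧ 15*e ≤ 2 ∧ e ≠ 2))))
Answer: WP = (e ≥ 2*c → (((¬(c ≥ -7)) → (6*e > -6 ∧ 13*e ≤ 8 ∧ e ≠ 2)) ∧ (c ≥ -7 → (10*c > 26 ∧ 23*c ≤ 81 ∧ 3*c ≠ 11)))) ∧ ((¬(e ≥ 2*c)) → ((e < -5 → (4*e > 7 ∧ 9*e ≤ 34 ∧ e ≠ 2)) ∧ ((¬(e < -5)) → (7*e > -9 ∧ 15*e ≤ 2 ∧ e ≠ 2))))


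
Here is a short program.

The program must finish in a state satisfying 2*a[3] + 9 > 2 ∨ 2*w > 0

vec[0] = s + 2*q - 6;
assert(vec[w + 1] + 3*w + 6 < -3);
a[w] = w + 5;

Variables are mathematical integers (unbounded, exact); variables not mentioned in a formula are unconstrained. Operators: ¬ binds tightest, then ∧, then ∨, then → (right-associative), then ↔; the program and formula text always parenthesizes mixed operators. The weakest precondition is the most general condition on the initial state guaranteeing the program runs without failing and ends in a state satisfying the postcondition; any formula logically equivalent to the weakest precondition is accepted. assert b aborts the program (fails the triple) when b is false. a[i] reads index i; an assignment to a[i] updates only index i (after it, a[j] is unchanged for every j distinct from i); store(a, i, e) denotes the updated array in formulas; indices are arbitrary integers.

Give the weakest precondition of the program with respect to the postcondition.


Working backward. After the program, the postcondition 2*a[3] + 9 > 2 ∨ 2*w > 0 must hold; in canonical form it is 2*a[3] > -7 ∨ 2*w > 0.
Before a[w] := w + 5: 2*store(a, w, w + 5)[3] > -7 ∨ 2*w > 0
Before assert vec[w + 1] + 3*w + 6 < -3: vec[w + 1] + 3*w < -9 ∧ (2*store(a, w, w + 5)[3] > -7 ∨ 2*w > 0)
Before vec[0] := s + 2*q - 6: store(vec, 0, 2*q + s - 6)[w + 1] + 3*w < -9 ∧ (2*store(a, w, w + 5)[3] > -7 ∨ 2*w > 0)
Answer: WP = store(vec, 0, 2*q + s - 6)[w + 1] + 3*w < -9 ∧ (2*store(a, w, w + 5)[3] > -7 ∨ 2*w > 0)
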